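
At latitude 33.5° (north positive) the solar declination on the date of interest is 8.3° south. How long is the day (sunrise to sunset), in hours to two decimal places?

−tan φ tan δ = −(0.6619)(-0.1459) = 0.0966; H_s = arccos(0.0966) = 84.46°.
Day length = 2 H_s / 15° h⁻¹ = 168.92° / 15 = 11.261 h.

11.26 hours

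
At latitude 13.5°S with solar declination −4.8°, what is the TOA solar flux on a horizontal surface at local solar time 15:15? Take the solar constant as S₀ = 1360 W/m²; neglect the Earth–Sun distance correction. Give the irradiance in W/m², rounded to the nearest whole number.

895 W/m²

Hour angle H = 15° × (15.25 − 12) = 48.75°.
cos θ_z = sin φ sin δ + cos φ cos δ cos H = (-0.2334)(-0.0837) + (0.9724)(0.9965)(0.6593) = 0.6584.
Top-of-atmosphere irradiance = S₀ cos θ_z = 1360 × 0.6584 = 895.42 W/m².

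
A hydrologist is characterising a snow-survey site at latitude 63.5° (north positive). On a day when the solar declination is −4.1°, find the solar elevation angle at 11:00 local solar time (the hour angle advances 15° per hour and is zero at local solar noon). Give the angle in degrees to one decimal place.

21.5°

Hour angle H = 15° × (11 − 12) = -15.00°.
cos θ_z = sin(63.5°) sin(-4.1°) + cos(63.5°) cos(-4.1°) cos(-15.00°) = -0.0640 + 0.4299 = 0.3659.
θ_z = arccos(0.3659) = 68.54°, so the elevation is 90° − 68.54° = 21.46°.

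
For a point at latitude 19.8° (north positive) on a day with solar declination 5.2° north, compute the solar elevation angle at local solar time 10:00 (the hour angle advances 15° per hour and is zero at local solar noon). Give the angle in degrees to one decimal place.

Hour angle H = 15° × (10 − 12) = -30.00°.
cos θ_z = sin φ sin δ + cos φ cos δ cos H = (0.3387)(0.0906) + (0.9409)(0.9959)(0.8660) = 0.8422.
θ_z = arccos(0.8422) = 32.63°, so the elevation is 90° − 32.63° = 57.37°.

57.4°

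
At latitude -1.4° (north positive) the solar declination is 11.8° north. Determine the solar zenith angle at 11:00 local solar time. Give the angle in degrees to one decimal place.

19.9°

Hour angle H = 15° × (11 − 12) = -15.00°.
cos θ_z = sin(-1.4°) sin(11.8°) + cos(-1.4°) cos(11.8°) cos(-15.00°) = -0.0050 + 0.9452 = 0.9402.
θ_z = arccos(0.9402) = 19.91°.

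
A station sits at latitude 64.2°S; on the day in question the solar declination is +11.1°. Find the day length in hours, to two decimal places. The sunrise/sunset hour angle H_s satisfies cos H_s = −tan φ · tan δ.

cos H_s = −tan(-64.2°) · tan(11.1°) = 0.4058, so H_s = arccos(0.4058) = 66.06°.
Day length = 2 H_s / 15° h⁻¹ = 132.12° / 15 = 8.808 h.

8.81 hours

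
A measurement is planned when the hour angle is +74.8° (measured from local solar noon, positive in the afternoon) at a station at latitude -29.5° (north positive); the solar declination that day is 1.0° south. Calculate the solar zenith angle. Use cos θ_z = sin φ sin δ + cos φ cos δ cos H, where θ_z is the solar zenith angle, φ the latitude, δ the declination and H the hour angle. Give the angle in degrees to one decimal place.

76.3°

cos θ_z = sin φ sin δ + cos φ cos δ cos H = (-0.4924)(-0.0175) + (0.8704)(0.9998)(0.2622) = 0.2368.
θ_z = arccos(0.2368) = 76.30°.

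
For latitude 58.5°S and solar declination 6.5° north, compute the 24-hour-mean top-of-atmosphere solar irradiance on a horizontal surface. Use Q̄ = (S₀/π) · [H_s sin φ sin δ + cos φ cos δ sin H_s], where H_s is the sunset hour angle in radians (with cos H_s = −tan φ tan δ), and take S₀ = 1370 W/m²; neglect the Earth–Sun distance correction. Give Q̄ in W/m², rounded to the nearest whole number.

−tan φ tan δ = −(-1.6319)(0.1139) = 0.1859; H_s = arccos(0.1859) = 79.29°. In radians, H_s = 1.3839.
H_s sin φ sin δ = 1.3839 × -0.8526 × 0.1132 = -0.1336.
cos φ cos δ sin H_s = 0.5225 × 0.9936 × 0.9826 = 0.5101.
Q̄ = (1370/π) × (-0.1336 + 0.5101) = 436.08 × 0.3765 = 164.18 W/m².

164 W/m²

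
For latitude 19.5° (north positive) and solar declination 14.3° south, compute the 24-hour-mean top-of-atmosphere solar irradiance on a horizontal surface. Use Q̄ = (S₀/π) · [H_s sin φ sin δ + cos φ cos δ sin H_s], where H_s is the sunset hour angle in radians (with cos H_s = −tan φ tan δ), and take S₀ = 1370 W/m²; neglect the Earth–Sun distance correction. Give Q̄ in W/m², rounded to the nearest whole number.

The sunset hour angle satisfies cos H_s = −tan φ tan δ = 0.0903, giving H_s = 84.82°. In radians, H_s = 1.4804.
H_s sin φ sin δ = 1.4804 × 0.3338 × -0.2470 = -0.1221.
cos φ cos δ sin H_s = 0.9426 × 0.9690 × 0.9959 = 0.9096.
Q̄ = (1370/π) × (-0.1221 + 0.9096) = 436.08 × 0.7875 = 343.41 W/m².

343 W/m²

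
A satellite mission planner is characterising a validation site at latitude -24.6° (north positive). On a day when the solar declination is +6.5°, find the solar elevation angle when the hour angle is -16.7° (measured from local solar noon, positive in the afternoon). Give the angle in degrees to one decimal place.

54.9°

cos θ_z = sin φ sin δ + cos φ cos δ cos H = (-0.4163)(0.1132) + (0.9092)(0.9936)(0.9578) = 0.8181.
θ_z = arccos(0.8181) = 35.10°, so the elevation is 90° − 35.10° = 54.90°.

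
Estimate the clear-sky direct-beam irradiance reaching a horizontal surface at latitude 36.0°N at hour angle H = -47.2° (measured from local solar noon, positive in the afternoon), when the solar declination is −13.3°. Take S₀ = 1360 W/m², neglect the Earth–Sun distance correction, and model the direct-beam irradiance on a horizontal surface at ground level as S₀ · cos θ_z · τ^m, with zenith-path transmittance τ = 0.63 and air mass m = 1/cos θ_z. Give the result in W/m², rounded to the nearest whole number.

171 W/m²

cos θ_z = sin φ sin δ + cos φ cos δ cos H = (0.5878)(-0.2300) + (0.8090)(0.9732)(0.6794) = 0.3997.
Air mass m = 1/cos θ_z = 1/0.3997 = 2.502; τ^m = 0.63^2.502 = 0.3147.
Surface direct beam = 1360 × 0.3997 × 0.3147 = 171.07 W/m².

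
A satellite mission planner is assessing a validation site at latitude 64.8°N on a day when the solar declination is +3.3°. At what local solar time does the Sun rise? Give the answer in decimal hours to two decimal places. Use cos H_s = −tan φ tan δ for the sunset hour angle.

cos H_s = −tan(64.8°) · tan(3.3°) = -0.1225, so H_s = arccos(-0.1225) = 97.04°.
Sunrise is at 12 − H_s/15 = 12 − 6.469 = 5.531 h local solar time.

5.53 h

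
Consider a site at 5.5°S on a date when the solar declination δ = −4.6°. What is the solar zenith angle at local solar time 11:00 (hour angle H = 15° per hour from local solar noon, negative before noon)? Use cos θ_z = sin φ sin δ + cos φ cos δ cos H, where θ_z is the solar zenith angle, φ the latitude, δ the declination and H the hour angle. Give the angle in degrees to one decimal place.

15.0°

Hour angle H = 15° × (11 − 12) = -15.00°.
cos θ_z = sin φ sin δ + cos φ cos δ cos H = (-0.0958)(-0.0802) + (0.9954)(0.9968)(0.9659) = 0.9661.
θ_z = arccos(0.9661) = 14.96°.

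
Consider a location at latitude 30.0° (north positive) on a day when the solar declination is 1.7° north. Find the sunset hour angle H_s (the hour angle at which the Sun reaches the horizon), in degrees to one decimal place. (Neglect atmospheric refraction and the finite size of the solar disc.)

91.0°

cos H_s = −tan(30.0°) · tan(1.7°) = -0.0171, so H_s = arccos(-0.0171) = 90.98°.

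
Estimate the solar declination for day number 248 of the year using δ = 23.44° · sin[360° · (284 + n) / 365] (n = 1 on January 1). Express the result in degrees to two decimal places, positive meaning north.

360 × (284 + 248) / 365 = 524.712°; sin(524.712°) = 0.2637.
δ = 23.44 × 0.2637 = 6.181° ≈ +6.18°.

+6.18°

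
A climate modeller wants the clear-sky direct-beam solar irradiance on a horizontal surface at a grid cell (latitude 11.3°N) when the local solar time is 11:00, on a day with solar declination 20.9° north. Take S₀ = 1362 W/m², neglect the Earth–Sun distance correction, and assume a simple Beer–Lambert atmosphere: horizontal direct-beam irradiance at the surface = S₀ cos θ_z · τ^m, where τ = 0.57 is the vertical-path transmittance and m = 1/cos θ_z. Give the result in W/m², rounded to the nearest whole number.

Hour angle H = 15° × (11 − 12) = -15.00°.
cos θ_z = sin(11.3°) sin(20.9°) + cos(11.3°) cos(20.9°) cos(-15.00°) = 0.0699 + 0.8849 = 0.9548.
Air mass m = 1/cos θ_z = 1/0.9548 = 1.047; τ^m = 0.57^1.047 = 0.5551.
Surface direct beam = 1362 × 0.9548 × 0.5551 = 721.87 W/m².

722 W/m²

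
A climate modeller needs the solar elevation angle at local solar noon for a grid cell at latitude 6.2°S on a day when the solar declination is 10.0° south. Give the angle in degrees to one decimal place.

86.2°

At local solar noon the hour angle is zero, so the elevation is 90° − |φ − δ| = 90° − |-6.2° − (-10.0°)| = 90° − 3.8° = 86.2°.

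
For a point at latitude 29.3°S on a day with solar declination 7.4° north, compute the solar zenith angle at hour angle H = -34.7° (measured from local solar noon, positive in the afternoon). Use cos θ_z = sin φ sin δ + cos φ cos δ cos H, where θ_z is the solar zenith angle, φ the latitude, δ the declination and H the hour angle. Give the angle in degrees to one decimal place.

49.6°

cos θ_z = sin(-29.3°) sin(7.4°) + cos(-29.3°) cos(7.4°) cos(-34.70°) = -0.0630 + 0.7110 = 0.6480.
θ_z = arccos(0.6480) = 49.61°.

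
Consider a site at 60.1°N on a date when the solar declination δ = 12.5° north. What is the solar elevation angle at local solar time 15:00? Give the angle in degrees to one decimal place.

Hour angle H = 15° × (15 − 12) = 45.00°.
With φ = 60.1°, δ = 12.5°, H = 45.00°: sin φ sin δ = 0.1876, cos φ cos δ cos H = 0.3441, so cos θ_z = 0.5317.
θ_z = arccos(0.5317) = 57.88°, so the elevation is 90° − 57.88° = 32.12°.

32.1°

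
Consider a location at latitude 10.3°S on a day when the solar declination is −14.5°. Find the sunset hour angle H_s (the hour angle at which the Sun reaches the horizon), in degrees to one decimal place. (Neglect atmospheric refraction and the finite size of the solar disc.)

92.7°

The sunset hour angle satisfies cos H_s = −tan φ tan δ = -0.0470, giving H_s = 92.69°.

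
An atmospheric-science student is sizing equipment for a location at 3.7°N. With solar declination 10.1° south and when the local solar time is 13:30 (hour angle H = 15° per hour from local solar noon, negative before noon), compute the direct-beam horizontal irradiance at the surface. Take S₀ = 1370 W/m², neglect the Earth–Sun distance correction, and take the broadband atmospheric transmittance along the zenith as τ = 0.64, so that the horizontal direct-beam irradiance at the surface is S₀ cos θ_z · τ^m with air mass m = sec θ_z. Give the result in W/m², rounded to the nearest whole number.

Hour angle H = 15° × (13.5 − 12) = 22.50°.
With φ = 3.7°, δ = -10.1°, H = 22.50°: sin φ sin δ = -0.0113, cos φ cos δ cos H = 0.9077, so cos θ_z = 0.8964.
Air mass m = 1/cos θ_z = 1/0.8964 = 1.116; τ^m = 0.64^1.116 = 0.6077.
Surface direct beam = 1370 × 0.8964 × 0.6077 = 746.30 W/m².

746 W/m²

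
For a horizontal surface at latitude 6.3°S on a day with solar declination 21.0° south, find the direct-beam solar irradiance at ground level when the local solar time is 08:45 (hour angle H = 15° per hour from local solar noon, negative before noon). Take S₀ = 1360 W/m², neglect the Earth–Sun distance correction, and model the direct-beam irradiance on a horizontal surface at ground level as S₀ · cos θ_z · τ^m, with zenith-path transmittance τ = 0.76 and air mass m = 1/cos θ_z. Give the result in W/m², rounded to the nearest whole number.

Hour angle H = 15° × (8.75 − 12) = -48.75°.
With φ = -6.3°, δ = -21.0°, H = -48.75°: sin φ sin δ = 0.0393, cos φ cos δ cos H = 0.6118, so cos θ_z = 0.6511.
Air mass m = 1/cos θ_z = 1/0.6511 = 1.536; τ^m = 0.76^1.536 = 0.6560.
Surface direct beam = 1360 × 0.6511 × 0.6560 = 580.89 W/m².

581 W/m²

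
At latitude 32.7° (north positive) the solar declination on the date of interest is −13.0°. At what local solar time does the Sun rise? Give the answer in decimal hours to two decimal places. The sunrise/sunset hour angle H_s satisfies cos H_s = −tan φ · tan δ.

6.57 h

cos H_s = −tan(32.7°) · tan(-13.0°) = 0.1482, so H_s = arccos(0.1482) = 81.48°.
Sunrise is at 12 − H_s/15 = 12 − 5.432 = 6.568 h local solar time.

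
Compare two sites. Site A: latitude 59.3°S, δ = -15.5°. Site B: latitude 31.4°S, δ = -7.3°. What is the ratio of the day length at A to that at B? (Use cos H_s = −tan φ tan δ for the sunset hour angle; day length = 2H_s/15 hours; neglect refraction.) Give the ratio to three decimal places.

A: H_s = arccos(−tan -59.3° · tan -15.5°) = 117.84°, so 2H_s/15 = 15.7120 h.
B: H_s = arccos(−tan -31.4° · tan -7.3°) = 94.48°, so 2H_s/15 = 12.5973 h.
Ratio A/B = 15.7120 / 12.5973 = 1.2473.

1.247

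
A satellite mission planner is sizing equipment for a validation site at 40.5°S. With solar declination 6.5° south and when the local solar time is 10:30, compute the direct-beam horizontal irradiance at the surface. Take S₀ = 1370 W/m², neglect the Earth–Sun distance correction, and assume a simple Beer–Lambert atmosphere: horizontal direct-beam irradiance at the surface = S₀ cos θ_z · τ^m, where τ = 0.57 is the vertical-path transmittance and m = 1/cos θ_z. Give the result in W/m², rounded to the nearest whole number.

510 W/m²

Hour angle H = 15° × (10.5 − 12) = -22.50°.
cos θ_z = sin φ sin δ + cos φ cos δ cos H = (-0.6494)(-0.1132) + (0.7604)(0.9936)(0.9239) = 0.7715.
Air mass m = 1/cos θ_z = 1/0.7715 = 1.296; τ^m = 0.57^1.296 = 0.4826.
Surface direct beam = 1370 × 0.7715 × 0.4826 = 510.09 W/m².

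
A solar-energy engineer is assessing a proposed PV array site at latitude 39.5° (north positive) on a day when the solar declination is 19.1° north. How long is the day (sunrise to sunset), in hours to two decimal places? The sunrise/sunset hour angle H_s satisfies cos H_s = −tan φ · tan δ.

14.21 hours

The sunset hour angle satisfies cos H_s = −tan φ tan δ = -0.2855, giving H_s = 106.59°.
Day length = 2 H_s / 15° h⁻¹ = 213.18° / 15 = 14.212 h.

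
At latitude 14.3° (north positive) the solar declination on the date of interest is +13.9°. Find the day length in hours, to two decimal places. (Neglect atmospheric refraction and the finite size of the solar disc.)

−tan φ tan δ = −(0.2549)(0.2475) = -0.0631; H_s = arccos(-0.0631) = 93.62°.
Day length = 2 H_s / 15° h⁻¹ = 187.24° / 15 = 12.483 h.

12.48 hours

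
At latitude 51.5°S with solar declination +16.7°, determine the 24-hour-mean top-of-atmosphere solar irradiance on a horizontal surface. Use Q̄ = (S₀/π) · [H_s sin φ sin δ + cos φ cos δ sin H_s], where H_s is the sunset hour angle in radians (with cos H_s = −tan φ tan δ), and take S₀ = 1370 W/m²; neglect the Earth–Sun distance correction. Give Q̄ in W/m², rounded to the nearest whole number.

The sunset hour angle satisfies cos H_s = −tan φ tan δ = 0.3772, giving H_s = 67.84°. In radians, H_s = 1.1840.
H_s sin φ sin δ = 1.1840 × -0.7826 × 0.2874 = -0.2663.
cos φ cos δ sin H_s = 0.6225 × 0.9578 × 0.9261 = 0.5522.
Q̄ = (1370/π) × (-0.2663 + 0.5522) = 436.08 × 0.2859 = 124.68 W/m².

125 W/m²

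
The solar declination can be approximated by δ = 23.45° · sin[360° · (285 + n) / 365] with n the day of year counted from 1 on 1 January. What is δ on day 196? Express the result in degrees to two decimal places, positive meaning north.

360 × (285 + 196) / 365 = 474.411°; sin(474.411°) = 0.9106.
δ = 23.45 × 0.9106 = 21.354° ≈ +21.35°.

+21.35°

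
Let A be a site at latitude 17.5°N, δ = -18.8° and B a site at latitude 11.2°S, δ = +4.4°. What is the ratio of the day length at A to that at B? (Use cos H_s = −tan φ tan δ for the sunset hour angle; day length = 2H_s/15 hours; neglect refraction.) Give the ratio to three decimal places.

A: H_s = arccos(−tan 17.5° · tan -18.8°) = 83.84°, so 2H_s/15 = 11.1787 h.
B: H_s = arccos(−tan -11.2° · tan 4.4°) = 89.13°, so 2H_s/15 = 11.8840 h.
Ratio A/B = 11.1787 / 11.8840 = 0.9407.

0.941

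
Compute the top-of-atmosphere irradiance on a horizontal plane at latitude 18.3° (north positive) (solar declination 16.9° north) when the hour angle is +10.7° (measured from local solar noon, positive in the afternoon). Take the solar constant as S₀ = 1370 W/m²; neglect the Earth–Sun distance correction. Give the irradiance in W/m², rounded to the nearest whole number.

1348 W/m²

cos θ_z = sin φ sin δ + cos φ cos δ cos H = (0.3140)(0.2907) + (0.9494)(0.9568)(0.9826) = 0.9839.
Top-of-atmosphere irradiance = S₀ cos θ_z = 1370 × 0.9839 = 1347.94 W/m².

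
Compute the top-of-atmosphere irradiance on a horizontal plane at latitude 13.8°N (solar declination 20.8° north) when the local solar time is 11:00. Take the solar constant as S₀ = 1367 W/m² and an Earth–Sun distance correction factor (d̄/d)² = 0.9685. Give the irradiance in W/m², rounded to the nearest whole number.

Hour angle H = 15° × (11 − 12) = -15.00°.
cos θ_z = sin(13.8°) sin(20.8°) + cos(13.8°) cos(20.8°) cos(-15.00°) = 0.0847 + 0.8769 = 0.9616.
Top-of-atmosphere irradiance = S₀ (d̄/d)² cos θ_z = 1367 × 0.9685 × 0.9616 = 1273.10 W/m².

1273 W/m²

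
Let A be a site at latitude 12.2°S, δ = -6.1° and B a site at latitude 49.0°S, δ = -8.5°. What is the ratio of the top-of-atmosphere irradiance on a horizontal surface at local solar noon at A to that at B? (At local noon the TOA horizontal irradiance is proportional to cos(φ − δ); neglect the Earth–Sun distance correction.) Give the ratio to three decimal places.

1.308

A: cos θ_z = cos(-12.2° − (-6.1°)) = 0.9943.
B: cos θ_z = cos(-49.0° − (-8.5°)) = 0.7604.
Ratio A/B = 0.9943 / 0.7604 = 1.3076.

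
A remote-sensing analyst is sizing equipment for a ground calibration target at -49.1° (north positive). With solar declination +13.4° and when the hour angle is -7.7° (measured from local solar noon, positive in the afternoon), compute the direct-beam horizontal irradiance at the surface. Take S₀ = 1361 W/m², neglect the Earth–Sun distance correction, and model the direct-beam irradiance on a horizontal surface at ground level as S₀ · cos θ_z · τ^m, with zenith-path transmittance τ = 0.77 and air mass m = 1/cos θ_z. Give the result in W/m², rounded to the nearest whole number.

With φ = -49.1°, δ = 13.4°, H = -7.70°: sin φ sin δ = -0.1752, cos φ cos δ cos H = 0.6312, so cos θ_z = 0.4560.
Air mass m = 1/cos θ_z = 1/0.4560 = 2.193; τ^m = 0.77^2.193 = 0.5637.
Surface direct beam = 1361 × 0.4560 × 0.5637 = 349.84 W/m².

350 W/m²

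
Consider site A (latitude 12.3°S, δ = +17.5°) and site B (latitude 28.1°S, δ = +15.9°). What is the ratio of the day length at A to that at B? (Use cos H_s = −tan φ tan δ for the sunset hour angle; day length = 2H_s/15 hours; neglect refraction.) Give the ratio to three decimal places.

1.059

A: H_s = arccos(−tan -12.3° · tan 17.5°) = 86.06°, so 2H_s/15 = 11.4747 h.
B: H_s = arccos(−tan -28.1° · tan 15.9°) = 81.25°, so 2H_s/15 = 10.8333 h.
Ratio A/B = 11.4747 / 10.8333 = 1.0592.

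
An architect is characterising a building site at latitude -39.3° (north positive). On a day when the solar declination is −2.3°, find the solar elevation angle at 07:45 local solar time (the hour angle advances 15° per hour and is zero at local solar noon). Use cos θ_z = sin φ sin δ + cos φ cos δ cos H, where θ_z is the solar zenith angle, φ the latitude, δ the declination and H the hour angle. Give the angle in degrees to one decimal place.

21.6°

Hour angle H = 15° × (7.75 − 12) = -63.75°.
With φ = -39.3°, δ = -2.3°, H = -63.75°: sin φ sin δ = 0.0254, cos φ cos δ cos H = 0.3420, so cos θ_z = 0.3674.
θ_z = arccos(0.3674) = 68.44°, so the elevation is 90° − 68.44° = 21.56°.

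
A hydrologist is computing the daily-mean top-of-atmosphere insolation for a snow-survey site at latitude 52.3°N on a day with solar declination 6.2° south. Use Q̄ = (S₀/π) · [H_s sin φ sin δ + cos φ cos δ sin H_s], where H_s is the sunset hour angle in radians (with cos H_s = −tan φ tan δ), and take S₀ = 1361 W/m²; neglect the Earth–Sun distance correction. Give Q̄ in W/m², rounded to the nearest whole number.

208 W/m²

The sunset hour angle satisfies cos H_s = −tan φ tan δ = 0.1406, giving H_s = 81.92°. In radians, H_s = 1.4298.
H_s sin φ sin δ = 1.4298 × 0.7912 × -0.1080 = -0.1222.
cos φ cos δ sin H_s = 0.6115 × 0.9942 × 0.9901 = 0.6019.
Q̄ = (1361/π) × (-0.1222 + 0.6019) = 433.22 × 0.4797 = 207.82 W/m².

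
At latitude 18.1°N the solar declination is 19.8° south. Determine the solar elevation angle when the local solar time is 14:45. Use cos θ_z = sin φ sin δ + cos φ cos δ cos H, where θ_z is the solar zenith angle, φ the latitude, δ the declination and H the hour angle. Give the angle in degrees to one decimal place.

34.6°

Hour angle H = 15° × (14.75 − 12) = 41.25°.
With φ = 18.1°, δ = -19.8°, H = 41.25°: sin φ sin δ = -0.1052, cos φ cos δ cos H = 0.6724, so cos θ_z = 0.5672.
θ_z = arccos(0.5672) = 55.44°, so the elevation is 90° − 55.44° = 34.56°.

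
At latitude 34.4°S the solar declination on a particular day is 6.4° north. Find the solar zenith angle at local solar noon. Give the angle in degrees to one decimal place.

At local solar noon the hour angle is zero, so the zenith angle is |φ − δ| = |-34.4° − (6.4°)| = 40.8°.

40.8°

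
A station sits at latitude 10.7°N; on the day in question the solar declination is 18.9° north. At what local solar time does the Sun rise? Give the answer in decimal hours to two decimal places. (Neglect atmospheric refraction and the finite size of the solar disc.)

The sunset hour angle satisfies cos H_s = −tan φ tan δ = -0.0647, giving H_s = 93.71°.
Sunrise is at 12 − H_s/15 = 12 − 6.247 = 5.753 h local solar time.

5.75 h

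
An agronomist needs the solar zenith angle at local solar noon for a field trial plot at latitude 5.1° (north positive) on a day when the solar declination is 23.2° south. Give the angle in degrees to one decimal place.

28.3°

At local solar noon the hour angle is zero, so the zenith angle is |φ − δ| = |5.1° − (-23.2°)| = 28.3°.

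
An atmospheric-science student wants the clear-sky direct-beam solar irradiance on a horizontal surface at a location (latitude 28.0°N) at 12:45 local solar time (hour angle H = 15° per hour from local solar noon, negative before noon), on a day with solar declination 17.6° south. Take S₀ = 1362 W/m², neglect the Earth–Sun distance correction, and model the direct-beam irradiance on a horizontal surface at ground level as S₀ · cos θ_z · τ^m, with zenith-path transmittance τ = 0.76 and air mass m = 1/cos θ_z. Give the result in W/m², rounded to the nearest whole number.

Hour angle H = 15° × (12.75 − 12) = 11.25°.
cos θ_z = sin φ sin δ + cos φ cos δ cos H = (0.4695)(-0.3024) + (0.8829)(0.9532)(0.9808) = 0.6834.
Air mass m = 1/cos θ_z = 1/0.6834 = 1.463; τ^m = 0.76^1.463 = 0.6693.
Surface direct beam = 1362 × 0.6834 × 0.6693 = 622.98 W/m².

623 W/m²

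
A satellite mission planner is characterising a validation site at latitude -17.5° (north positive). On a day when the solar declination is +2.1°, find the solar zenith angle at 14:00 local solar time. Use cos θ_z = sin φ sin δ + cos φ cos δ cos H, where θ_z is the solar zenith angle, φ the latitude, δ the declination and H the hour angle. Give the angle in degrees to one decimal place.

Hour angle H = 15° × (14 − 12) = 30.00°.
cos θ_z = sin φ sin δ + cos φ cos δ cos H = (-0.3007)(0.0366) + (0.9537)(0.9993)(0.8660) = 0.8143.
θ_z = arccos(0.8143) = 35.48°.

35.5°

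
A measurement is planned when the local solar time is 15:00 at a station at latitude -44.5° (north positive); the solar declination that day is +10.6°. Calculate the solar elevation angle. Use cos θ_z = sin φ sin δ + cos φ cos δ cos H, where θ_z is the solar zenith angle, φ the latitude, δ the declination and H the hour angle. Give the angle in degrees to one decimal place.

21.5°

Hour angle H = 15° × (15 − 12) = 45.00°.
With φ = -44.5°, δ = 10.6°, H = 45.00°: sin φ sin δ = -0.1289, cos φ cos δ cos H = 0.4957, so cos θ_z = 0.3668.
θ_z = arccos(0.3668) = 68.48°, so the elevation is 90° − 68.48° = 21.52°.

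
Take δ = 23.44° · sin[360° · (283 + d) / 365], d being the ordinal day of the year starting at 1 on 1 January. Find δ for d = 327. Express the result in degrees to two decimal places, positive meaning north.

-20.63°

360 × (283 + 327) / 365 = 601.644°; sin(601.644°) = -0.8800.
δ = 23.44 × -0.8800 = -20.627° ≈ -20.63°.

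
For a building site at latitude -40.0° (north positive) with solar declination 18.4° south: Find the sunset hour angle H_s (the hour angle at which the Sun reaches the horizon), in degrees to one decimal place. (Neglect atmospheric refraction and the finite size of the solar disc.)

cos H_s = −tan(-40.0°) · tan(-18.4°) = -0.2791, so H_s = arccos(-0.2791) = 106.21°.

106.2°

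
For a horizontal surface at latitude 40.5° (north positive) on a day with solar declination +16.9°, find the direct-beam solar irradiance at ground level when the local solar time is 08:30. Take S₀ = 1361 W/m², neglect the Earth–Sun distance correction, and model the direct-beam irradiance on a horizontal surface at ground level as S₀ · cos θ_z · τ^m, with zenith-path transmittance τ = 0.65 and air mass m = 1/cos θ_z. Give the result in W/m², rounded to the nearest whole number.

Hour angle H = 15° × (8.5 − 12) = -52.50°.
cos θ_z = sin φ sin δ + cos φ cos δ cos H = (0.6494)(0.2907) + (0.7604)(0.9568)(0.6088) = 0.6317.
Air mass m = 1/cos θ_z = 1/0.6317 = 1.583; τ^m = 0.65^1.583 = 0.5056.
Surface direct beam = 1361 × 0.6317 × 0.5056 = 434.69 W/m².

435 W/m²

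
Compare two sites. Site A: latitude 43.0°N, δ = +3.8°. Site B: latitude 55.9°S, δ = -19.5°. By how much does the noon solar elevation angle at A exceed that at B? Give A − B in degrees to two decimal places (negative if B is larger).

-2.80°

A: 90° − |43.0 − (3.8)| = 50.80°.
B: 90° − |-55.9 − (-19.5)| = 53.60°.
A − B = 50.80 − 53.60 = -2.80°.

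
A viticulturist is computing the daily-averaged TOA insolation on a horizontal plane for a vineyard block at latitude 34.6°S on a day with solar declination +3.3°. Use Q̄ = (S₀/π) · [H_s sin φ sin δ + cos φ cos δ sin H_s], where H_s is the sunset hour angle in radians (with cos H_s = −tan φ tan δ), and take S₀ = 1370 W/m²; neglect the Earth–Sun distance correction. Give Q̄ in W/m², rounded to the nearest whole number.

336 W/m²

cos H_s = −tan(-34.6°) · tan(3.3°) = 0.0398, so H_s = arccos(0.0398) = 87.72°. In radians, H_s = 1.5310.
H_s sin φ sin δ = 1.5310 × -0.5678 × 0.0576 = -0.0501.
cos φ cos δ sin H_s = 0.8231 × 0.9983 × 0.9992 = 0.8210.
Q̄ = (1370/π) × (-0.0501 + 0.8210) = 436.08 × 0.7709 = 336.17 W/m².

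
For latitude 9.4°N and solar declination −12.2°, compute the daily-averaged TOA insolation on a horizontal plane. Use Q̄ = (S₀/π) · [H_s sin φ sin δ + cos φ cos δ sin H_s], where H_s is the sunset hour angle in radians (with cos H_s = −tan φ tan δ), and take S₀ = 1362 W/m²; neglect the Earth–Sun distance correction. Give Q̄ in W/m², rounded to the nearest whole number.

395 W/m²

The sunset hour angle satisfies cos H_s = −tan φ tan δ = 0.0358, giving H_s = 87.95°. In radians, H_s = 1.5350.
H_s sin φ sin δ = 1.5350 × 0.1633 × -0.2113 = -0.0530.
cos φ cos δ sin H_s = 0.9866 × 0.9774 × 0.9994 = 0.9637.
Q̄ = (1362/π) × (-0.0530 + 0.9637) = 433.54 × 0.9107 = 394.82 W/m².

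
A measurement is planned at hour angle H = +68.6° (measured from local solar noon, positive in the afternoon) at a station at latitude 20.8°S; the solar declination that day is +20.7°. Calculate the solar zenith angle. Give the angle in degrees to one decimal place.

78.8°

cos θ_z = sin(-20.8°) sin(20.7°) + cos(-20.8°) cos(20.7°) cos(68.60°) = -0.1255 + 0.3191 = 0.1936.
θ_z = arccos(0.1936) = 78.84°.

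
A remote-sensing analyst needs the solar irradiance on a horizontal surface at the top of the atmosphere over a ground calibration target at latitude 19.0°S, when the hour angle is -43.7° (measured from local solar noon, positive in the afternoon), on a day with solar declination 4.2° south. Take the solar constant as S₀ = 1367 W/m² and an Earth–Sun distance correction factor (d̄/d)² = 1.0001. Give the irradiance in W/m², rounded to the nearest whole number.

cos θ_z = sin φ sin δ + cos φ cos δ cos H = (-0.3256)(-0.0732) + (0.9455)(0.9973)(0.7230) = 0.7056.
Top-of-atmosphere irradiance = S₀ (d̄/d)² cos θ_z = 1367 × 1.0001 × 0.7056 = 964.65 W/m².

965 W/m²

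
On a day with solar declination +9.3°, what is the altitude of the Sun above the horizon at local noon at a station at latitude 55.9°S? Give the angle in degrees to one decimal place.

24.8°

At local solar noon the hour angle is zero, so the elevation is 90° − |φ − δ| = 90° − |-55.9° − (9.3°)| = 90° − 65.2° = 24.8°.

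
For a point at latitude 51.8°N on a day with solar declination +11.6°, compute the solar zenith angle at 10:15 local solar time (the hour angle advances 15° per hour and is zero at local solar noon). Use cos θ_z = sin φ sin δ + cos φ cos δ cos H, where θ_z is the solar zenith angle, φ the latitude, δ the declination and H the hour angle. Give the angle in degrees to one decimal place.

Hour angle H = 15° × (10.25 − 12) = -26.25°.
With φ = 51.8°, δ = 11.6°, H = -26.25°: sin φ sin δ = 0.1580, cos φ cos δ cos H = 0.5433, so cos θ_z = 0.7013.
θ_z = arccos(0.7013) = 45.47°.

45.5°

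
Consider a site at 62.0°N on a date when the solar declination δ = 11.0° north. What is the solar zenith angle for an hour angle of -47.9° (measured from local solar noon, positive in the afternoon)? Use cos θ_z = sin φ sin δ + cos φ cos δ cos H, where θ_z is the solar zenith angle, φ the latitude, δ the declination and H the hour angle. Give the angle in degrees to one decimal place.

cos θ_z = sin(62.0°) sin(11.0°) + cos(62.0°) cos(11.0°) cos(-47.90°) = 0.1685 + 0.3090 = 0.4775.
θ_z = arccos(0.4775) = 61.48°.

61.5°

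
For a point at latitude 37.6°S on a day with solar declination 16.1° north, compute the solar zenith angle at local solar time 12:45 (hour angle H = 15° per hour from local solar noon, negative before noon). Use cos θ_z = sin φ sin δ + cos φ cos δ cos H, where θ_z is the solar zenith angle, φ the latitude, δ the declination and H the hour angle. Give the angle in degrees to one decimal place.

Hour angle H = 15° × (12.75 − 12) = 11.25°.
With φ = -37.6°, δ = 16.1°, H = 11.25°: sin φ sin δ = -0.1692, cos φ cos δ cos H = 0.7466, so cos θ_z = 0.5774.
θ_z = arccos(0.5774) = 54.73°.

54.7°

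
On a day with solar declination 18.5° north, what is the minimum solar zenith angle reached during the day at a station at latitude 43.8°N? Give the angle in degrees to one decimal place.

At local solar noon the hour angle is zero, so the zenith angle is |φ − δ| = |43.8° − (18.5°)| = 25.3°.

25.3°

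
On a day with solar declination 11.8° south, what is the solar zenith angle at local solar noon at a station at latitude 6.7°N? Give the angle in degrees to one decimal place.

18.5°

At local solar noon the hour angle is zero, so the zenith angle is |φ − δ| = |6.7° − (-11.8°)| = 18.5°.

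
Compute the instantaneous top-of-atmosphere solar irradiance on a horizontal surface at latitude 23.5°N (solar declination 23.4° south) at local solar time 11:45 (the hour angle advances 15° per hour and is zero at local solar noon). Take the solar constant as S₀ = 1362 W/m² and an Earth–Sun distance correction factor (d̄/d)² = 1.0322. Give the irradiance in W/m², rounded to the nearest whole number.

958 W/m²

Hour angle H = 15° × (11.75 − 12) = -3.75°.
With φ = 23.5°, δ = -23.4°, H = -3.75°: sin φ sin δ = -0.1584, cos φ cos δ cos H = 0.8398, so cos θ_z = 0.6814.
Top-of-atmosphere irradiance = S₀ (d̄/d)² cos θ_z = 1362 × 1.0322 × 0.6814 = 957.95 W/m².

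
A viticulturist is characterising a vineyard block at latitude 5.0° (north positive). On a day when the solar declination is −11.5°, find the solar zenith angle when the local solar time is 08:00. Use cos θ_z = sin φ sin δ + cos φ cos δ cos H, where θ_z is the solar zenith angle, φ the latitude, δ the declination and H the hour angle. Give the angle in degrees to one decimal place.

61.9°

Hour angle H = 15° × (8 − 12) = -60.00°.
cos θ_z = sin(5.0°) sin(-11.5°) + cos(5.0°) cos(-11.5°) cos(-60.00°) = -0.0174 + 0.4881 = 0.4707.
θ_z = arccos(0.4707) = 61.92°.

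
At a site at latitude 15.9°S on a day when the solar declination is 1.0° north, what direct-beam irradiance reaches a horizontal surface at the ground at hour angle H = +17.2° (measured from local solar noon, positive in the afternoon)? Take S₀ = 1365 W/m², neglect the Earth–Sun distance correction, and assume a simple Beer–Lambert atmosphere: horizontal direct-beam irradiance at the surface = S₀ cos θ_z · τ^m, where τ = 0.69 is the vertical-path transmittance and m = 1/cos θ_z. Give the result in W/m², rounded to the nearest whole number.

831 W/m²

cos θ_z = sin(-15.9°) sin(1.0°) + cos(-15.9°) cos(1.0°) cos(17.20°) = -0.0048 + 0.9186 = 0.9138.
Air mass m = 1/cos θ_z = 1/0.9138 = 1.094; τ^m = 0.69^1.094 = 0.6663.
Surface direct beam = 1365 × 0.9138 × 0.6663 = 831.10 W/m².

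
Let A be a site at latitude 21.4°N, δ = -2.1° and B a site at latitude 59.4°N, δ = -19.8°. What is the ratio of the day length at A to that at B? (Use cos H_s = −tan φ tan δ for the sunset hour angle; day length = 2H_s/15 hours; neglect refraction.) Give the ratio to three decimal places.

1.699

A: H_s = arccos(−tan 21.4° · tan -2.1°) = 89.18°, so 2H_s/15 = 11.8907 h.
B: H_s = arccos(−tan 59.4° · tan -19.8°) = 52.50°, so 2H_s/15 = 7.0000 h.
Ratio A/B = 11.8907 / 7.0000 = 1.6987.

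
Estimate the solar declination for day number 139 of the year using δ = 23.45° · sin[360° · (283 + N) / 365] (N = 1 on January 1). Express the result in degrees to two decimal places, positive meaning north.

360 × (283 + 139) / 365 = 416.219°; sin(416.219°) = 0.8312.
δ = 23.45 × 0.8312 = 19.492° ≈ +19.49°.

+19.49°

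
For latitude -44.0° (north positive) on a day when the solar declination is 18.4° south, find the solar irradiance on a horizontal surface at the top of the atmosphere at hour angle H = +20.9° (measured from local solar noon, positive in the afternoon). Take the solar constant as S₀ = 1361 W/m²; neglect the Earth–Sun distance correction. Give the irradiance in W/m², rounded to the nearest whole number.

cos θ_z = sin φ sin δ + cos φ cos δ cos H = (-0.6947)(-0.3156) + (0.7193)(0.9489)(0.9342) = 0.8569.
Top-of-atmosphere irradiance = S₀ cos θ_z = 1361 × 0.8569 = 1166.24 W/m².

1166 W/m²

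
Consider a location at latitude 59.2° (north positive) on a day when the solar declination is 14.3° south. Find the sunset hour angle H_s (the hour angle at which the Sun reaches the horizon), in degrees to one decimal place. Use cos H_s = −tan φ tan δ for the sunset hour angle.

cos H_s = −tan(59.2°) · tan(-14.3°) = 0.4276, so H_s = arccos(0.4276) = 64.68°.

64.7°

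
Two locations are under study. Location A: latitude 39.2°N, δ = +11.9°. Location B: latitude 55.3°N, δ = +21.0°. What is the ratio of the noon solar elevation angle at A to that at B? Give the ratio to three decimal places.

1.126

A: 90° − |39.2 − (11.9)| = 62.70°.
B: 90° − |55.3 − (21.0)| = 55.70°.
Ratio A/B = 62.7000 / 55.7000 = 1.1257.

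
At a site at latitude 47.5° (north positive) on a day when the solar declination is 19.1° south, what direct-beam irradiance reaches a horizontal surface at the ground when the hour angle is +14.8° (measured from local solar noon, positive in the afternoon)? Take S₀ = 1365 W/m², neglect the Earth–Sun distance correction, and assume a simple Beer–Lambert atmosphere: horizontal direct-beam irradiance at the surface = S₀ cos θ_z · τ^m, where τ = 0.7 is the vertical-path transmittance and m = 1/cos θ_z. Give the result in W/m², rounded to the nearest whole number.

cos θ_z = sin(47.5°) sin(-19.1°) + cos(47.5°) cos(-19.1°) cos(14.80°) = -0.2413 + 0.6172 = 0.3759.
Air mass m = 1/cos θ_z = 1/0.3759 = 2.660; τ^m = 0.7^2.660 = 0.3872.
Surface direct beam = 1365 × 0.3759 × 0.3872 = 198.67 W/m².

199 W/m²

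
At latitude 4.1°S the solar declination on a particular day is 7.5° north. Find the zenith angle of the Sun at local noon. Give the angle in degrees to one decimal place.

11.6°

At local solar noon the hour angle is zero, so the zenith angle is |φ − δ| = |-4.1° − (7.5°)| = 11.6°.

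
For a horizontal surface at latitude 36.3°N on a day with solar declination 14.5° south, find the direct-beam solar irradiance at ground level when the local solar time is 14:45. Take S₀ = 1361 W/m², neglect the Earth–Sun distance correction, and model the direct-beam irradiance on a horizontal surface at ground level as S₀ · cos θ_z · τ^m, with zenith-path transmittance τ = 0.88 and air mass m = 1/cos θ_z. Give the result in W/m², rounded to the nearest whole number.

446 W/m²

Hour angle H = 15° × (14.75 − 12) = 41.25°.
cos θ_z = sin(36.3°) sin(-14.5°) + cos(36.3°) cos(-14.5°) cos(41.25°) = -0.1482 + 0.5866 = 0.4384.
Air mass m = 1/cos θ_z = 1/0.4384 = 2.281; τ^m = 0.88^2.281 = 0.7471.
Surface direct beam = 1361 × 0.4384 × 0.7471 = 445.77 W/m².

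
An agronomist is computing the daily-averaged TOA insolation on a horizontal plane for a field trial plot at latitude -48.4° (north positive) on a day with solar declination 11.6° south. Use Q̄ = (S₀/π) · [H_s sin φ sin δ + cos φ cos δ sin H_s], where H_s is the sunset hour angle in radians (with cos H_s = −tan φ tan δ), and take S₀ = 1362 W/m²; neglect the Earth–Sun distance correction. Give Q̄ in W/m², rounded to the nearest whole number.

392 W/m²

−tan φ tan δ = −(-1.1263)(-0.2053) = -0.2312; H_s = arccos(-0.2312) = 103.37°. In radians, H_s = 1.8041.
H_s sin φ sin δ = 1.8041 × -0.7478 × -0.2011 = 0.2713.
cos φ cos δ sin H_s = 0.6639 × 0.9796 × 0.9729 = 0.6327.
Q̄ = (1362/π) × (0.2713 + 0.6327) = 433.54 × 0.9040 = 391.92 W/m².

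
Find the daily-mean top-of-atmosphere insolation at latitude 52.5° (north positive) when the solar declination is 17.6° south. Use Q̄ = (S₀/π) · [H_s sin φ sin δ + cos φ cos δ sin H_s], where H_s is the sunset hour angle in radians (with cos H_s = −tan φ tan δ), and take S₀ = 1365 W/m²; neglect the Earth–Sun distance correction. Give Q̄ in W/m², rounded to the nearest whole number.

−tan φ tan δ = −(1.3032)(-0.3172) = 0.4134; H_s = arccos(0.4134) = 65.58°. In radians, H_s = 1.1446.
H_s sin φ sin δ = 1.1446 × 0.7934 × -0.3024 = -0.2746.
cos φ cos δ sin H_s = 0.6088 × 0.9532 × 0.9105 = 0.5284.
Q̄ = (1365/π) × (-0.2746 + 0.5284) = 434.49 × 0.2538 = 110.27 W/m².

110 W/m²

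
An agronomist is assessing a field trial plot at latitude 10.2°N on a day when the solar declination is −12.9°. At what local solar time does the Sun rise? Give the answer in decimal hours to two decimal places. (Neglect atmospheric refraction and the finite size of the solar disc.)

cos H_s = −tan(10.2°) · tan(-12.9°) = 0.0412, so H_s = arccos(0.0412) = 87.64°.
Sunrise is at 12 − H_s/15 = 12 − 5.843 = 6.157 h local solar time.

6.16 h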